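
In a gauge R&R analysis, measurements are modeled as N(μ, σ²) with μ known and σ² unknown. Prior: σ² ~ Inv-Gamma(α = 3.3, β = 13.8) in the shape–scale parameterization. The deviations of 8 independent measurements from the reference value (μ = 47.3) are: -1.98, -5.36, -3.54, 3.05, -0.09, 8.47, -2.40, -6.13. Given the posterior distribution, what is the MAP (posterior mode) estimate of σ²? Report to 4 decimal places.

11.8777

With known mean μ and an Inverse-Gamma(α, β) prior on σ², the Normal likelihood is conjugate: posterior is Inv-Gamma(α + n/2, β + Σ(xᵢ−μ)²/2).
Σ(xᵢ−μ)² = (-1.98)² + (-5.36)² + (-3.54)² + (3.05)² + (-0.09)² + (8.47)² + (-2.40)² + (-6.13)² = 169.5700.
Posterior: Inv-Gamma(3.3 + 8/2, 13.8 + 169.5700/2) = Inv-Gamma(7.30, 98.58500).
Mode = β/(α+1) = 98.58500/8.30 = 11.8777.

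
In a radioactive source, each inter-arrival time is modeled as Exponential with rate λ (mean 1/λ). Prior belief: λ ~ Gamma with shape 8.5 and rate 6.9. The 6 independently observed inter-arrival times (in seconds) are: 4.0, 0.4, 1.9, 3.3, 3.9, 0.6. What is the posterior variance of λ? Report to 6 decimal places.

0.032880

With a Gamma(shape α, rate β) prior on the exponential rate λ, the posterior after n observations with total T = Σxᵢ is Gamma(α+n, β+T).
Sum of observations T = 14.1 seconds; n = 6.
Posterior: Gamma(8.5+6, 6.9+14.1) = Gamma(14.5, 21.0).
Var = α/β² = 0.032880.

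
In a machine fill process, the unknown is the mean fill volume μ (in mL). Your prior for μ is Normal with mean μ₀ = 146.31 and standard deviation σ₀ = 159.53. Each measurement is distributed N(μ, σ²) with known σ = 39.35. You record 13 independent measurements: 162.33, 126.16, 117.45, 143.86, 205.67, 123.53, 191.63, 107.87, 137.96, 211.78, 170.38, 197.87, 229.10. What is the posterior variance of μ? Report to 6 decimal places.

For Normal data with known variance σ², a Normal(μ₀, σ₀²) prior on μ is conjugate. Posterior precision = 1/σ₀² + n/σ²; posterior mean is the precision-weighted average of μ₀ and x̄.
σ₀² = 159.53² = 25449.8209, σ² = 39.35² = 1548.4225; σ² + n·σ₀² = 1548.4225 + 13·25449.8209 = 332396.0942.
Posterior precision = 1/σ₀² + n/σ² = 1/25449.8209 + 13/1548.4225 = (σ² + n·σ₀²)/(σ₀²σ²) = 332396.0942/(25449.8209·1548.4225); posterior variance σₙ² = σ₀²σ²/(σ² + n·σ₀²) = 25449.8209·1548.4225/332396.0942 = 118.554568.

118.554568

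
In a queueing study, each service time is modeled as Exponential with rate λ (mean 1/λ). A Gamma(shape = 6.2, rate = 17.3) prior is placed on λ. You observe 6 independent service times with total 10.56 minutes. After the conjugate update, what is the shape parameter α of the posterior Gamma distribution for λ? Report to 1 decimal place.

With a Gamma(shape α, rate β) prior on the exponential rate λ, the posterior after n observations with total T = Σxᵢ is Gamma(α+n, β+T).
Posterior: Gamma(6.2+6, 17.3+10.56) = Gamma(12.2, 27.86).
Posterior α = 12.2.

12.2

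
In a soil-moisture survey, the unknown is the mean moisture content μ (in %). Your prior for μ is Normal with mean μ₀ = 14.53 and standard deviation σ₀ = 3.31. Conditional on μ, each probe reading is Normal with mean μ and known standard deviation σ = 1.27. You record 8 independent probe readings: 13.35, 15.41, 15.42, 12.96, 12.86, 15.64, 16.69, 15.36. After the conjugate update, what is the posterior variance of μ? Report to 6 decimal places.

0.197969

For Normal data with known variance σ², a Normal(μ₀, σ₀²) prior on μ is conjugate. Posterior precision = 1/σ₀² + n/σ²; posterior mean is the precision-weighted average of μ₀ and x̄.
σ₀² = 3.31² = 10.9561, σ² = 1.27² = 1.6129; σ² + n·σ₀² = 1.6129 + 8·10.9561 = 89.2617.
Posterior precision = 1/σ₀² + n/σ² = 1/10.9561 + 8/1.6129 = (σ² + n·σ₀²)/(σ₀²σ²) = 89.2617/(10.9561·1.6129); posterior variance σₙ² = σ₀²σ²/(σ² + n·σ₀²) = 10.9561·1.6129/89.2617 = 0.197969.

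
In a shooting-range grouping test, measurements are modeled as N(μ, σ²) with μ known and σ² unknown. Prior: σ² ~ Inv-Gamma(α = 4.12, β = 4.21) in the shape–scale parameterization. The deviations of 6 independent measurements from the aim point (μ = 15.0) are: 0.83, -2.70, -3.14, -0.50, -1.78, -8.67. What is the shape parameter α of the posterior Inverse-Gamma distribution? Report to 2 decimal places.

With known mean μ and an Inverse-Gamma(α, β) prior on σ², the Normal likelihood is conjugate: posterior is Inv-Gamma(α + n/2, β + Σ(xᵢ−μ)²/2).
Σ(xᵢ−μ)² = (0.83)² + (-2.70)² + (-3.14)² + (-0.50)² + (-1.78)² + (-8.67)² = 96.4258.
Posterior: Inv-Gamma(4.12 + 6/2, 4.21 + 96.4258/2) = Inv-Gamma(7.12, 52.42290).
Posterior α = 7.12.

7.12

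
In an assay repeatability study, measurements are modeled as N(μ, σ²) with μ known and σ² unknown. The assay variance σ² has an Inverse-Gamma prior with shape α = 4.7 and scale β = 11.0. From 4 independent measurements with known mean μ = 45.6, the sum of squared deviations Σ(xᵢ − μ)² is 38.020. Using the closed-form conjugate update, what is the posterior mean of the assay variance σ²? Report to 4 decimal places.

5.2649

With known mean μ and an Inverse-Gamma(α, β) prior on σ², the Normal likelihood is conjugate: posterior is Inv-Gamma(α + n/2, β + Σ(xᵢ−μ)²/2).
Posterior: Inv-Gamma(4.7 + 4/2, 11.0 + 38.020/2) = Inv-Gamma(6.70, 30.0100).
E[σ²|data] = β/(α−1) = 30.0100/5.70 = 5.2649.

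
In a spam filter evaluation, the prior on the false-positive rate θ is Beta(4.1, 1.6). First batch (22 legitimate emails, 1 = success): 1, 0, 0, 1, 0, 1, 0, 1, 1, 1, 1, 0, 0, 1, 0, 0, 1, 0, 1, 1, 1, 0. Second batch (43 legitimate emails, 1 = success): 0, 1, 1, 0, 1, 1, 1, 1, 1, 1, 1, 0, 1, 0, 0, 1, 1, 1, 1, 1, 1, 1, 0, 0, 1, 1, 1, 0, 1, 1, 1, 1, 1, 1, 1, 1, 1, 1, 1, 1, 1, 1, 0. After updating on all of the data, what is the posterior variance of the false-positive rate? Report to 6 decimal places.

The Beta prior is conjugate to a Binomial/Bernoulli likelihood; the update adds successes to α and failures to β.
After batch 1: Beta(4.1+12, 1.6+10) = Beta(16.1, 11.6).
After batch 2: Beta(16.1+34, 11.6+9) = Beta(50.1, 20.6).
Var = αβ/((α+β)²(α+β+1)) = 50.1·20.6/(70.7²·71.7) = 0.002880.

0.002880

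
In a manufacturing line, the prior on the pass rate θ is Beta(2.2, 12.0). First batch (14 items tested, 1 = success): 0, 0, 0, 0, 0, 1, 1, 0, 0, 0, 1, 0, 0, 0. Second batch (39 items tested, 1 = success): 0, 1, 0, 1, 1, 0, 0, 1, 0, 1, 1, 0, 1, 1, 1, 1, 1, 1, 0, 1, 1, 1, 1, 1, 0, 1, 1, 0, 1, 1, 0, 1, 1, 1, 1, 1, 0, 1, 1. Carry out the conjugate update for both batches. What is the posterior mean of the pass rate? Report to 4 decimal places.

0.4940

The Beta prior is conjugate to a Binomial/Bernoulli likelihood; the update adds successes to α and failures to β.
After batch 1: Beta(2.2+3, 12.0+11) = Beta(5.2, 23.0).
After batch 2: Beta(5.2+28, 23.0+11) = Beta(33.2, 34.0).
Posterior mean = α/(α+β) = 33.2/67.2 = 0.4940.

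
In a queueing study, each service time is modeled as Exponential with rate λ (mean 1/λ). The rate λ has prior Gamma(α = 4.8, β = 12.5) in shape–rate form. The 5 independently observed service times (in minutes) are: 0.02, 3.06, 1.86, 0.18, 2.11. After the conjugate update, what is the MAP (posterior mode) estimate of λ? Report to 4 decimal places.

0.4460

With a Gamma(shape α, rate β) prior on the exponential rate λ, the posterior after n observations with total T = Σxᵢ is Gamma(α+n, β+T).
Sum of observations T = 7.23 minutes; n = 5.
Posterior: Gamma(4.8+5, 12.5+7.23) = Gamma(9.8, 19.73).
Mode = (α−1)/β = 0.4460.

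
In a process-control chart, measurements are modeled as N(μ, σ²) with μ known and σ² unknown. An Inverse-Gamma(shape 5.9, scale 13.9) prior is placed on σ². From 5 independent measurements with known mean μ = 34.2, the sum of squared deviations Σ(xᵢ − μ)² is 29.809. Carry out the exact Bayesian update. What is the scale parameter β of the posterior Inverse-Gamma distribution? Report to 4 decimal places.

28.8045

With known mean μ and an Inverse-Gamma(α, β) prior on σ², the Normal likelihood is conjugate: posterior is Inv-Gamma(α + n/2, β + Σ(xᵢ−μ)²/2).
Posterior: Inv-Gamma(5.9 + 5/2, 13.9 + 29.809/2) = Inv-Gamma(8.40, 28.8045).
Posterior β = 28.8045.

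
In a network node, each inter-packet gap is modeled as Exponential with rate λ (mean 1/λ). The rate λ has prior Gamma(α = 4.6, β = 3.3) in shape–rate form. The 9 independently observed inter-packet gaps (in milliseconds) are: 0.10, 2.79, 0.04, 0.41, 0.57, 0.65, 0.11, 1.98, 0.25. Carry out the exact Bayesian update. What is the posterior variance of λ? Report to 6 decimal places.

0.130719

With a Gamma(shape α, rate β) prior on the exponential rate λ, the posterior after n observations with total T = Σxᵢ is Gamma(α+n, β+T).
Sum of observations T = 6.90 milliseconds; n = 9.
Posterior: Gamma(4.6+9, 3.3+6.90) = Gamma(13.6, 10.20).
Var = α/β² = 0.130719.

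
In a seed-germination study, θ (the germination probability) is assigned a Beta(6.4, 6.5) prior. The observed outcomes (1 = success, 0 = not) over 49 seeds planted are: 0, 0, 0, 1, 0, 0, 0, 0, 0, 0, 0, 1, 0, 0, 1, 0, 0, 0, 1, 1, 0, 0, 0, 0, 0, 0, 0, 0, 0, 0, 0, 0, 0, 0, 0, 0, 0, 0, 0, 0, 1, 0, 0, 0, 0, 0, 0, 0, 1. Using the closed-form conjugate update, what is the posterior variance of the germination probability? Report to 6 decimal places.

0.002697

The Beta prior is conjugate to a Binomial/Bernoulli likelihood; the update adds successes to α and failures to β.
Posterior: Beta(α+k, β+n−k) = Beta(6.4+7, 6.5+42) = Beta(13.4, 48.5).
Var = αβ/((α+β)²(α+β+1)) = 13.4·48.5/(61.9²·62.9) = 0.002697.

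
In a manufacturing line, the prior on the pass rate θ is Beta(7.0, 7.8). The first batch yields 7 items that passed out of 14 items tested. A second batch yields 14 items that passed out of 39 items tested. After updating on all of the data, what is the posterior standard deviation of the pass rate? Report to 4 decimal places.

0.0594

The Beta prior is conjugate to a Binomial/Bernoulli likelihood; the update adds successes to α and failures to β.
After batch 1: Beta(7.0+7, 7.8+7) = Beta(14.0, 14.8).
After batch 2: Beta(14.0+14, 14.8+25) = Beta(28.0, 39.8).
Var = αβ/((α+β)²(α+β+1)) = 28.0·39.8/(67.8²·68.8) = 0.00352365; SD = √0.00352365 = 0.0594.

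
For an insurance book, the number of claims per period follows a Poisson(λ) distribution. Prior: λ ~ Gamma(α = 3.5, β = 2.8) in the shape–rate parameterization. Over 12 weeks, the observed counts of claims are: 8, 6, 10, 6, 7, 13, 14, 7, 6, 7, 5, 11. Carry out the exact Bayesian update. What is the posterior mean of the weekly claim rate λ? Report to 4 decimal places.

With a Gamma(shape α, rate β) prior, the Poisson likelihood is conjugate: the posterior is Gamma(α + ΣXᵢ, β + n).
Sum of counts S = 100 over n = 12 weeks.
Posterior: Gamma(α+S, β+n) = Gamma(3.5+100, 2.8+12) = Gamma(103.5, 14.8).
Posterior mean = α/β = 103.5/14.8 = 6.9932.

6.9932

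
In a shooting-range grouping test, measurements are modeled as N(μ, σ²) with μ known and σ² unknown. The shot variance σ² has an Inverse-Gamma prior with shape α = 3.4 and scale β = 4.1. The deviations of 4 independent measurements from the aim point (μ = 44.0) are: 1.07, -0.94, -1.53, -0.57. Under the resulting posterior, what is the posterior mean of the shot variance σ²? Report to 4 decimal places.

1.4653

With known mean μ and an Inverse-Gamma(α, β) prior on σ², the Normal likelihood is conjugate: posterior is Inv-Gamma(α + n/2, β + Σ(xᵢ−μ)²/2).
Σ(xᵢ−μ)² = (1.07)² + (-0.94)² + (-1.53)² + (-0.57)² = 4.6943.
Posterior: Inv-Gamma(3.4 + 4/2, 4.1 + 4.6943/2) = Inv-Gamma(5.40, 6.44715).
E[σ²|data] = β/(α−1) = 6.44715/4.40 = 1.4653.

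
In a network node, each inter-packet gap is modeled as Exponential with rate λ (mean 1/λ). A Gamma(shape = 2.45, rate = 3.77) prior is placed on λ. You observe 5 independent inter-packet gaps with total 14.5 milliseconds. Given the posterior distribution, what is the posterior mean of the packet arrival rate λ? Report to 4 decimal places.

0.4078

With a Gamma(shape α, rate β) prior on the exponential rate λ, the posterior after n observations with total T = Σxᵢ is Gamma(α+n, β+T).
Posterior: Gamma(2.45+5, 3.77+14.5) = Gamma(7.45, 18.27).
Posterior mean of λ = α/β = 7.45/18.27 = 0.4078.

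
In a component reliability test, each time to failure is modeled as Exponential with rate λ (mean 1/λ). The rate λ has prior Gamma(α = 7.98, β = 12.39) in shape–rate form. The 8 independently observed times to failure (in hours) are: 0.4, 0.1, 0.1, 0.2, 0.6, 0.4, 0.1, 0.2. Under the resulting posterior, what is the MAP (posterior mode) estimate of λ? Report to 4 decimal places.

With a Gamma(shape α, rate β) prior on the exponential rate λ, the posterior after n observations with total T = Σxᵢ is Gamma(α+n, β+T).
Sum of observations T = 2.1 hours; n = 8.
Posterior: Gamma(7.98+8, 12.39+2.1) = Gamma(15.98, 14.49).
Mode = (α−1)/β = 1.0338.

1.0338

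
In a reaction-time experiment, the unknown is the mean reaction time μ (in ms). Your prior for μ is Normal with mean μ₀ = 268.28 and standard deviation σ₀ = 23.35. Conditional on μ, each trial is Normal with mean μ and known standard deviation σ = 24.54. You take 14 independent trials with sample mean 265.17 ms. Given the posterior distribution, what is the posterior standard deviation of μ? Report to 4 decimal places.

For Normal data with known variance σ², a Normal(μ₀, σ₀²) prior on μ is conjugate. Posterior precision = 1/σ₀² + n/σ²; posterior mean is the precision-weighted average of μ₀ and x̄.
σ₀² = 23.35² = 545.2225, σ² = 24.54² = 602.2116; σ² + n·σ₀² = 602.2116 + 14·545.2225 = 8235.3266.
Posterior precision = 1/σ₀² + n/σ² = 1/545.2225 + 14/602.2116 = (σ² + n·σ₀²)/(σ₀²σ²) = 8235.3266/(545.2225·602.2116); posterior variance σₙ² = σ₀²σ²/(σ² + n·σ₀²) = 545.2225·602.2116/8235.3266 = 39.869617.
Posterior SD = √σₙ² = √(545.2225·602.2116/8235.3266) = 6.3142.

6.3142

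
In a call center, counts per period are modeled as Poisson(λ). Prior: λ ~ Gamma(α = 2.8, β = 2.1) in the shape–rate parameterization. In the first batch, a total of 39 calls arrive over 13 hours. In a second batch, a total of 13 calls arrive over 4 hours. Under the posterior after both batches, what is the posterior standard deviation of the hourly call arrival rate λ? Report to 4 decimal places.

With a Gamma(shape α, rate β) prior, the Poisson likelihood is conjugate: the posterior is Gamma(α + ΣXᵢ, β + n).
After batch 1: Gamma(α+S, β+n) = Gamma(2.8+39, 2.1+13) = Gamma(41.8, 15.1).
After batch 2: Gamma(α+S, β+n) = Gamma(41.8+13, 15.1+4) = Gamma(54.8, 19.1).
SD = √α/β = √54.8/19.1 = 0.3876.

0.3876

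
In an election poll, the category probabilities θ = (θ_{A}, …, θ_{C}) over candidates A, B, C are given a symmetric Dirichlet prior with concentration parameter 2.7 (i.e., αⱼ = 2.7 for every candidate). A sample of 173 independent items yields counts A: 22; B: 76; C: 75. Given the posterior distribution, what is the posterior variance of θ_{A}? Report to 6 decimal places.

0.000647

The Dirichlet prior is conjugate to the Multinomial likelihood: each posterior αⱼ = prior αⱼ + observed count nⱼ.
Posterior concentration: (24.7, 78.7, 77.7), total = 181.1.
Var[θ_j] = α_j(Σα−α_j)/((Σα)²(Σα+1)) = 24.7·156.4/(181.1²·182.1) = 0.000647.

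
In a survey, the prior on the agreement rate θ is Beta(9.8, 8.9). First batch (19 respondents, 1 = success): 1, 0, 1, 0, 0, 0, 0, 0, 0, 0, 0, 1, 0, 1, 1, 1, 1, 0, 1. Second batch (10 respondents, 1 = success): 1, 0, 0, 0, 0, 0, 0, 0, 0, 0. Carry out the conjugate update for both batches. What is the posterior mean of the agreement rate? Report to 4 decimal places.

The Beta prior is conjugate to a Binomial/Bernoulli likelihood; the update adds successes to α and failures to β.
After batch 1: Beta(9.8+8, 8.9+11) = Beta(17.8, 19.9).
After batch 2: Beta(17.8+1, 19.9+9) = Beta(18.8, 28.9).
Posterior mean = α/(α+β) = 18.8/47.7 = 0.3941.

0.3941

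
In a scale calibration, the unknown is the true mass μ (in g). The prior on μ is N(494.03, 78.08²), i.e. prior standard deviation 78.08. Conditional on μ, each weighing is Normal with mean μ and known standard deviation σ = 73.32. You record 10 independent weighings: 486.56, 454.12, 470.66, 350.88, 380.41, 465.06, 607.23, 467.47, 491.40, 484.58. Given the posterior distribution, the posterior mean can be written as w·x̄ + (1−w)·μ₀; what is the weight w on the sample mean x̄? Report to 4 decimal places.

For Normal data with known variance σ², a Normal(μ₀, σ₀²) prior on μ is conjugate. Posterior precision = 1/σ₀² + n/σ²; posterior mean is the precision-weighted average of μ₀ and x̄.
σ₀² = 78.08² = 6096.4864, σ² = 73.32² = 5375.8224. Prior precision 1/σ₀² = 1/6096.4864; data precision n/σ² = 10/5375.8224.
w = (n/σ²)/(1/σ₀² + n/σ²) = n·σ₀²/(σ² + n·σ₀²) = 10·6096.4864/(5375.8224 + 10·6096.4864) = 60964.864/66340.6864 = 0.9190.

0.9190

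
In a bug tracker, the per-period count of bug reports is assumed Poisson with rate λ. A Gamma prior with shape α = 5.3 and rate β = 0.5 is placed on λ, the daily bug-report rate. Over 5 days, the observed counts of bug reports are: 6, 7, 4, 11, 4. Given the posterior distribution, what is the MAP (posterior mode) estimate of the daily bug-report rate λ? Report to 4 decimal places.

With a Gamma(shape α, rate β) prior, the Poisson likelihood is conjugate: the posterior is Gamma(α + ΣXᵢ, β + n).
Sum of counts S = 32 over n = 5 days.
Posterior: Gamma(α+S, β+n) = Gamma(5.3+32, 0.5+5) = Gamma(37.3, 5.5).
Mode of Gamma(α,β) for α≥1 is (α−1)/β = 36.3/5.5 = 6.6000.

6.6000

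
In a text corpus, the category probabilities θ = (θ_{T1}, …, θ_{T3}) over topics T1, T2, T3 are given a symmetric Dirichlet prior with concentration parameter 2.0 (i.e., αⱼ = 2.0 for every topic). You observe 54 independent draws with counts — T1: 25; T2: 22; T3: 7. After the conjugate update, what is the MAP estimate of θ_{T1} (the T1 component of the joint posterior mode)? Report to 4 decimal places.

The Dirichlet prior is conjugate to the Multinomial likelihood: each posterior αⱼ = prior αⱼ + observed count nⱼ.
Posterior concentration: (27.0, 24.0, 9.0), total = 60.0.
Joint mode component: (α_{T1}−1)/(Σα−K) = 26.0/57.0 = 0.4561.

0.4561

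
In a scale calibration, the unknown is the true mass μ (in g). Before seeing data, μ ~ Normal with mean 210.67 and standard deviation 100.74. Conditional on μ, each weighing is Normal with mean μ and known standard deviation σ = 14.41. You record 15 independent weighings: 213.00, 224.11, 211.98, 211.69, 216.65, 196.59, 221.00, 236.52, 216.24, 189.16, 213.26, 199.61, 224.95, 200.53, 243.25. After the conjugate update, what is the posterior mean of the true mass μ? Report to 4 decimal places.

For Normal data with known variance σ², a Normal(μ₀, σ₀²) prior on μ is conjugate. Posterior precision = 1/σ₀² + n/σ²; posterior mean is the precision-weighted average of μ₀ and x̄.
Σxᵢ = 213.00 + 224.11 + 211.98 + 211.69 + 216.65 + 196.59 + 221.00 + 236.52 + 216.24 + 189.16 + 213.26 + 199.61 + 224.95 + 200.53 + 243.25 = 3218.54, so n·x̄ = 3218.54.
σ₀² = 100.74² = 10148.5476, σ² = 14.41² = 207.6481; σ² + n·σ₀² = 207.6481 + 15·10148.5476 = 152435.8621.
Posterior mean = (μ₀/σ₀² + n·x̄/σ²)/(1/σ₀² + n/σ²) = (σ²·μ₀ + σ₀²·n·x̄)/(σ² + n·σ₀²) = (207.6481·210.67 + 10148.5476·3218.54)/152435.8621 = 32707251.617731/152435.8621 = 214.5640.

214.5640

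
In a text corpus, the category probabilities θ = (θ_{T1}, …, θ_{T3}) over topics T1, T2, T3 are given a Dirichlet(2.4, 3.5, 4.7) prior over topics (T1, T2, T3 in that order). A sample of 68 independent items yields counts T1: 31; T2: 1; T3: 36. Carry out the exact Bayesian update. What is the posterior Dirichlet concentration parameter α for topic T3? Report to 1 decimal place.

The Dirichlet prior is conjugate to the Multinomial likelihood: each posterior αⱼ = prior αⱼ + observed count nⱼ.
Posterior concentration: (33.4, 4.5, 40.7), total = 78.6.
α_{T3} = 4.7 + 36 = 40.7.

40.7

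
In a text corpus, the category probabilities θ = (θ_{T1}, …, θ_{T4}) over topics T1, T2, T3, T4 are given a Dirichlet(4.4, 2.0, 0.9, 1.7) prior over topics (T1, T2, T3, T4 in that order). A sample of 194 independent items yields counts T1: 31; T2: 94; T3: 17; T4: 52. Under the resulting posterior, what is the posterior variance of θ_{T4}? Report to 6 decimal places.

0.000954

The Dirichlet prior is conjugate to the Multinomial likelihood: each posterior αⱼ = prior αⱼ + observed count nⱼ.
Posterior concentration: (35.4, 96.0, 17.9, 53.7), total = 203.0.
Var[θ_j] = α_j(Σα−α_j)/((Σα)²(Σα+1)) = 53.7·149.3/(203.0²·204.0) = 0.000954.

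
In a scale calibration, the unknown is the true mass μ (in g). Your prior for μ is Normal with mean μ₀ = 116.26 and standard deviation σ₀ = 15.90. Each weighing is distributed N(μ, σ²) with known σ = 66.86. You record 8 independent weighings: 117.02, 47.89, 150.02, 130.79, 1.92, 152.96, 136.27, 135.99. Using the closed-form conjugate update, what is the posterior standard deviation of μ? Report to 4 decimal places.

13.1932

For Normal data with known variance σ², a Normal(μ₀, σ₀²) prior on μ is conjugate. Posterior precision = 1/σ₀² + n/σ²; posterior mean is the precision-weighted average of μ₀ and x̄.
σ₀² = 15.90² = 252.81, σ² = 66.86² = 4470.2596; σ² + n·σ₀² = 4470.2596 + 8·252.81 = 6492.7396.
Posterior precision = 1/σ₀² + n/σ² = 1/252.81 + 8/4470.2596 = (σ² + n·σ₀²)/(σ₀²σ²) = 6492.7396/(252.81·4470.2596); posterior variance σₙ² = σ₀²σ²/(σ² + n·σ₀²) = 252.81·4470.2596/6492.7396 = 174.060012.
Posterior SD = √σₙ² = √(252.81·4470.2596/6492.7396) = 13.1932.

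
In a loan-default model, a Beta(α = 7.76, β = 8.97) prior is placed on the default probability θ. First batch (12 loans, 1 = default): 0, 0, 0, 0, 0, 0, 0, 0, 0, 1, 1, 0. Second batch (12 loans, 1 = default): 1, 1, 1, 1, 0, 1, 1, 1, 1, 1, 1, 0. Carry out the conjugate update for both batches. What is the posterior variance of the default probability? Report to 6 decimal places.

The Beta prior is conjugate to a Binomial/Bernoulli likelihood; the update adds successes to α and failures to β.
After batch 1: Beta(7.76+2, 8.97+10) = Beta(9.76, 18.97).
After batch 2: Beta(9.76+10, 18.97+2) = Beta(19.76, 20.97).
Var = αβ/((α+β)²(α+β+1)) = 19.76·20.97/(40.73²·41.73) = 0.005986.

0.005986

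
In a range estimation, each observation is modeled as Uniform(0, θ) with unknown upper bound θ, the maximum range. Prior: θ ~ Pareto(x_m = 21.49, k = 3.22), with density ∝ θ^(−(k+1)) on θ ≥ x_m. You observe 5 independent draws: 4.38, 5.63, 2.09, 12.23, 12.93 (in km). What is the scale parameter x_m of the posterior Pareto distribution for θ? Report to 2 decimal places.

A Pareto(scale x_m, shape k) prior on the upper bound θ of Uniform(0, θ) is conjugate: posterior is Pareto(max(x_m, max xᵢ), k + n).
Sample maximum = 12.93; prior scale x_m = 21.49 → posterior scale = max = 21.49.
Posterior shape = 3.22 + 5 = 8.22.
Posterior scale x_m = 21.49.

21.49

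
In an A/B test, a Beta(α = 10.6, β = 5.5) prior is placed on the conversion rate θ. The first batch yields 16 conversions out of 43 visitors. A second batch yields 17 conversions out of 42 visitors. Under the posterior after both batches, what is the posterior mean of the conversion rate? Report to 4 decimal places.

The Beta prior is conjugate to a Binomial/Bernoulli likelihood; the update adds successes to α and failures to β.
After batch 1: Beta(10.6+16, 5.5+27) = Beta(26.6, 32.5).
After batch 2: Beta(26.6+17, 32.5+25) = Beta(43.6, 57.5).
Posterior mean = α/(α+β) = 43.6/101.1 = 0.4313.

0.4313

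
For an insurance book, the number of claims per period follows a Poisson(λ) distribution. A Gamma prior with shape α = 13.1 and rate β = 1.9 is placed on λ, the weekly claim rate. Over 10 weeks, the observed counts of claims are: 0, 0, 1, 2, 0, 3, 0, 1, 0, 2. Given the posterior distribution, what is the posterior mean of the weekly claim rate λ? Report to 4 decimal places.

With a Gamma(shape α, rate β) prior, the Poisson likelihood is conjugate: the posterior is Gamma(α + ΣXᵢ, β + n).
Sum of counts S = 9 over n = 10 weeks.
Posterior: Gamma(α+S, β+n) = Gamma(13.1+9, 1.9+10) = Gamma(22.1, 11.9).
Posterior mean = α/β = 22.1/11.9 = 1.8571.

1.8571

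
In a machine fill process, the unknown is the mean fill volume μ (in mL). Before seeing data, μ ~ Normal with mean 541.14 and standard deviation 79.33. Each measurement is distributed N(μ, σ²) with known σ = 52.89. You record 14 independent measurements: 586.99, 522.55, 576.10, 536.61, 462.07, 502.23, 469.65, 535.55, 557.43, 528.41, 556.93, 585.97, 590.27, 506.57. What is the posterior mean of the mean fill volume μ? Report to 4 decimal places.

537.0810

For Normal data with known variance σ², a Normal(μ₀, σ₀²) prior on μ is conjugate. Posterior precision = 1/σ₀² + n/σ²; posterior mean is the precision-weighted average of μ₀ and x̄.
Σxᵢ = 586.99 + 522.55 + 576.10 + 536.61 + 462.07 + 502.23 + 469.65 + 535.55 + 557.43 + 528.41 + 556.93 + 585.97 + 590.27 + 506.57 = 7517.33, so n·x̄ = 7517.33.
σ₀² = 79.33² = 6293.2489, σ² = 52.89² = 2797.3521; σ² + n·σ₀² = 2797.3521 + 14·6293.2489 = 90902.8367.
Posterior mean = (μ₀/σ₀² + n·x̄/σ²)/(1/σ₀² + n/σ²) = (σ²·μ₀ + σ₀²·n·x̄)/(σ² + n·σ₀²) = (2797.3521·541.14 + 6293.2489·7517.33)/90902.8367 = 48822187.868831/90902.8367 = 537.0810.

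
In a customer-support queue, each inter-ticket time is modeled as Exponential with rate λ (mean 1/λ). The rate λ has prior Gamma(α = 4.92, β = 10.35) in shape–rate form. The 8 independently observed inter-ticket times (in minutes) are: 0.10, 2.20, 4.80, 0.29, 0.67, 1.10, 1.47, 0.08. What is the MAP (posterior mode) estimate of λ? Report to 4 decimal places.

0.5660

With a Gamma(shape α, rate β) prior on the exponential rate λ, the posterior after n observations with total T = Σxᵢ is Gamma(α+n, β+T).
Sum of observations T = 10.71 minutes; n = 8.
Posterior: Gamma(4.92+8, 10.35+10.71) = Gamma(12.92, 21.06).
Mode = (α−1)/β = 0.5660.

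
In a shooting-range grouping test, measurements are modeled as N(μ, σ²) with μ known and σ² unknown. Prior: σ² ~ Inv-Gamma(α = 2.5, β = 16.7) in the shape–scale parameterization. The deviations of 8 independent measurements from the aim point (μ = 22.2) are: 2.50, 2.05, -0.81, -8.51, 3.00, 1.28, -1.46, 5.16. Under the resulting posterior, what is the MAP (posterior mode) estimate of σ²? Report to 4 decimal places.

With known mean μ and an Inverse-Gamma(α, β) prior on σ², the Normal likelihood is conjugate: posterior is Inv-Gamma(α + n/2, β + Σ(xᵢ−μ)²/2).
Σ(xᵢ−μ)² = (2.50)² + (2.05)² + (-0.81)² + (-8.51)² + (3.00)² + (1.28)² + (-1.46)² + (5.16)² = 122.9243.
Posterior: Inv-Gamma(2.5 + 8/2, 16.7 + 122.9243/2) = Inv-Gamma(6.50, 78.16215).
Mode = β/(α+1) = 78.16215/7.50 = 10.4216.

10.4216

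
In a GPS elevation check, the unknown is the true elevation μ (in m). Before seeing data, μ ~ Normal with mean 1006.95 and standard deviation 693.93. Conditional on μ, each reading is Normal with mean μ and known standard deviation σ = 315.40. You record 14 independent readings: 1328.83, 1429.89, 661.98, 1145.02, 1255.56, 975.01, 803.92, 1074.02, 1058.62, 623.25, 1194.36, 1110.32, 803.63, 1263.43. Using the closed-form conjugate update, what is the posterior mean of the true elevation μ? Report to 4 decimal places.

1051.3337

For Normal data with known variance σ², a Normal(μ₀, σ₀²) prior on μ is conjugate. Posterior precision = 1/σ₀² + n/σ²; posterior mean is the precision-weighted average of μ₀ and x̄.
Σxᵢ = 1328.83 + 1429.89 + 661.98 + 1145.02 + 1255.56 + 975.01 + 803.92 + 1074.02 + 1058.62 + 623.25 + 1194.36 + 1110.32 + 803.63 + 1263.43 = 14727.84, so n·x̄ = 14727.84.
σ₀² = 693.93² = 481538.8449, σ² = 315.40² = 99477.16; σ² + n·σ₀² = 99477.16 + 14·481538.8449 = 6841020.9886.
Posterior mean = (μ₀/σ₀² + n·x̄/σ²)/(1/σ₀² + n/σ²) = (σ²·μ₀ + σ₀²·n·x̄)/(σ² + n·σ₀²) = (99477.16·1006.95 + 481538.8449·14727.84)/6841020.9886 = 7192195587.734016/6841020.9886 = 1051.3337.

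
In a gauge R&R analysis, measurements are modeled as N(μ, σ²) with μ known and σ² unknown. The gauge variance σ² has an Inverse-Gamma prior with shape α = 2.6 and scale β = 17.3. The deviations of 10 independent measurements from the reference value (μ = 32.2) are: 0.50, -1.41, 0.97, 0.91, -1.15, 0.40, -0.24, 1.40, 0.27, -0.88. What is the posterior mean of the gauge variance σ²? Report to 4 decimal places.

3.2541

With known mean μ and an Inverse-Gamma(α, β) prior on σ², the Normal likelihood is conjugate: posterior is Inv-Gamma(α + n/2, β + Σ(xᵢ−μ)²/2).
Σ(xᵢ−μ)² = (0.50)² + (-1.41)² + (0.97)² + (0.91)² + (-1.15)² + (0.40)² + (-0.24)² + (1.40)² + (0.27)² + (-0.88)² = 8.3545.
Posterior: Inv-Gamma(2.6 + 10/2, 17.3 + 8.3545/2) = Inv-Gamma(7.60, 21.47725).
E[σ²|data] = β/(α−1) = 21.47725/6.60 = 3.2541.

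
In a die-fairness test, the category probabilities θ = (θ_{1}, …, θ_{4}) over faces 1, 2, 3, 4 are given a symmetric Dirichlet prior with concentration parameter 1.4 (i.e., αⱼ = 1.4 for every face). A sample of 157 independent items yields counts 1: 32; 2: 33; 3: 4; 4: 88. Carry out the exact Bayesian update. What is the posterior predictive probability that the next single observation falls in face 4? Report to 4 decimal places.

The Dirichlet prior is conjugate to the Multinomial likelihood: each posterior αⱼ = prior αⱼ + observed count nⱼ.
Posterior concentration: (33.4, 34.4, 5.4, 89.4), total = 162.6.
P(next = 4 | data) = α_{4}/Σα = 0.5498.

0.5498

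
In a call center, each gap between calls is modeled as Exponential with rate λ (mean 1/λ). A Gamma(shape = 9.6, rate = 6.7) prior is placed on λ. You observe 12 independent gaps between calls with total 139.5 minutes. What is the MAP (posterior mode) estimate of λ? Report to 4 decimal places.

0.1409

With a Gamma(shape α, rate β) prior on the exponential rate λ, the posterior after n observations with total T = Σxᵢ is Gamma(α+n, β+T).
Posterior: Gamma(9.6+12, 6.7+139.5) = Gamma(21.6, 146.2).
Mode = (α−1)/β = 0.1409.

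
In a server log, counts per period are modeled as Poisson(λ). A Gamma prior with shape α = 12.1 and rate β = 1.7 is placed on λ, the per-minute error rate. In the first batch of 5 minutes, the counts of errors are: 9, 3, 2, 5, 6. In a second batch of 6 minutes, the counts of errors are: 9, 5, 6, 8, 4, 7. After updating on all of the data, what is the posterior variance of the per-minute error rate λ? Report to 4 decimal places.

0.4718

With a Gamma(shape α, rate β) prior, the Poisson likelihood is conjugate: the posterior is Gamma(α + ΣXᵢ, β + n).
Batch 1: sum of counts S = 25 over n = 5 minutes.
After batch 1: Gamma(α+S, β+n) = Gamma(12.1+25, 1.7+5) = Gamma(37.1, 6.7).
Batch 2: sum of counts S = 39 over n = 6 minutes.
After batch 2: Gamma(α+S, β+n) = Gamma(37.1+39, 6.7+6) = Gamma(76.1, 12.7).
Var = α/β² = 76.1/12.7² = 0.4718.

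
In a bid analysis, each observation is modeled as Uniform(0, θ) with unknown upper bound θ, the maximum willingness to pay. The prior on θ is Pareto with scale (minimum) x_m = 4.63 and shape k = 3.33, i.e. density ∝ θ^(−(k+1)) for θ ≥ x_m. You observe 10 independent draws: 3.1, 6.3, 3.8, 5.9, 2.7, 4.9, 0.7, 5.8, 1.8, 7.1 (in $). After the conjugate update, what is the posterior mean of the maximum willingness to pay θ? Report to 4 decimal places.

7.6758

A Pareto(scale x_m, shape k) prior on the upper bound θ of Uniform(0, θ) is conjugate: posterior is Pareto(max(x_m, max xᵢ), k + n).
Sample maximum = 7.1; prior scale x_m = 4.63 → posterior scale = max = 7.10.
Posterior shape = 3.33 + 10 = 13.33.
E[θ|data] = k·x_m/(k−1) = 13.33·7.10/12.33 = 7.6758.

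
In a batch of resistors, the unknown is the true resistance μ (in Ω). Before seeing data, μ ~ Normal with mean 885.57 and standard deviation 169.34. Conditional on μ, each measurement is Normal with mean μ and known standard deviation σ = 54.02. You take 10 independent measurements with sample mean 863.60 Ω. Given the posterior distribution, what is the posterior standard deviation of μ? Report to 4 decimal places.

16.9964

For Normal data with known variance σ², a Normal(μ₀, σ₀²) prior on μ is conjugate. Posterior precision = 1/σ₀² + n/σ²; posterior mean is the precision-weighted average of μ₀ and x̄.
σ₀² = 169.34² = 28676.0356, σ² = 54.02² = 2918.1604; σ² + n·σ₀² = 2918.1604 + 10·28676.0356 = 289678.5164.
Posterior precision = 1/σ₀² + n/σ² = 1/28676.0356 + 10/2918.1604 = (σ² + n·σ₀²)/(σ₀²σ²) = 289678.5164/(28676.0356·2918.1604); posterior variance σₙ² = σ₀²σ²/(σ² + n·σ₀²) = 28676.0356·2918.1604/289678.5164 = 288.876347.
Posterior SD = √σₙ² = √(28676.0356·2918.1604/289678.5164) = 16.9964.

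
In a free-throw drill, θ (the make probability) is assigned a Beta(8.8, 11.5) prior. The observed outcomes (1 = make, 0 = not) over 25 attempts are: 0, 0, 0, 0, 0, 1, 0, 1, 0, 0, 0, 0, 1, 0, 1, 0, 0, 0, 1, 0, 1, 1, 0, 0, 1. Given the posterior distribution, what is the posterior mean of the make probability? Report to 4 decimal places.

0.3709

The Beta prior is conjugate to a Binomial/Bernoulli likelihood; the update adds successes to α and failures to β.
Posterior: Beta(α+k, β+n−k) = Beta(8.8+8, 11.5+17) = Beta(16.8, 28.5).
Posterior mean = α/(α+β) = 16.8/45.3 = 0.3709.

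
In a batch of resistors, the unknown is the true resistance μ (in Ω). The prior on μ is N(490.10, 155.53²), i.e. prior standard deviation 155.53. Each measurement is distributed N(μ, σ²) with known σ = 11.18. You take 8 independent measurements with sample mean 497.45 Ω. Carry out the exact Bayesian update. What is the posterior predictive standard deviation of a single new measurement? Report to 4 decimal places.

11.8578

For Normal data with known variance σ², a Normal(μ₀, σ₀²) prior on μ is conjugate. Posterior precision = 1/σ₀² + n/σ²; posterior mean is the precision-weighted average of μ₀ and x̄.
σ₀² = 155.53² = 24189.5809, σ² = 11.18² = 124.9924; σ² + n·σ₀² = 124.9924 + 8·24189.5809 = 193641.6396.
Posterior precision = 1/σ₀² + n/σ² = 1/24189.5809 + 8/124.9924 = (σ² + n·σ₀²)/(σ₀²σ²) = 193641.6396/(24189.5809·124.9924); posterior variance σₙ² = σ₀²σ²/(σ² + n·σ₀²) = 24189.5809·124.9924/193641.6396 = 15.613965.
Predictive variance for one new observation = σₙ² + σ² = 24189.5809·124.9924/193641.6396 + 124.9924 = σ²·(σ₀² + 193641.6396)/193641.6396 = 124.9924·217831.2205/193641.6396 = 140.606365; SD = √(124.9924·217831.2205/193641.6396) = 11.8578.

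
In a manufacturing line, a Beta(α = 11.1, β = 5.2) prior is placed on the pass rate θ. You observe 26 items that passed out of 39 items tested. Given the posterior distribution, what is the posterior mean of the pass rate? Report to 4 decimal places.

The Beta prior is conjugate to a Binomial/Bernoulli likelihood; the update adds successes to α and failures to β.
Posterior: Beta(α+k, β+n−k) = Beta(11.1+26, 5.2+13) = Beta(37.1, 18.2).
Posterior mean = α/(α+β) = 37.1/55.3 = 0.6709.

0.6709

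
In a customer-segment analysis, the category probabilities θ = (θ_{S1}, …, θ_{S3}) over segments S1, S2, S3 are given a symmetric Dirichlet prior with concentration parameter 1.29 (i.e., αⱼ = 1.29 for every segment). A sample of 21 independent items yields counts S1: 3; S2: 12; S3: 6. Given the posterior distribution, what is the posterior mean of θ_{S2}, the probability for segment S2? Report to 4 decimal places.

The Dirichlet prior is conjugate to the Multinomial likelihood: each posterior αⱼ = prior αⱼ + observed count nⱼ.
Posterior concentration: (4.29, 13.29, 7.29), total = 24.87.
E[θ_{S2}|data] = α_{S2}/Σα = 13.29/24.87 = 0.5344.

0.5344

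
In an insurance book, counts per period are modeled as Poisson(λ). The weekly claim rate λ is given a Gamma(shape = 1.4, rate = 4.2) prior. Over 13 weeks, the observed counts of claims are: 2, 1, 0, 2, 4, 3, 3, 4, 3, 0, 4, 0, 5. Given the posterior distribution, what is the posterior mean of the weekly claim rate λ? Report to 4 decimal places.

With a Gamma(shape α, rate β) prior, the Poisson likelihood is conjugate: the posterior is Gamma(α + ΣXᵢ, β + n).
Sum of counts S = 31 over n = 13 weeks.
Posterior: Gamma(α+S, β+n) = Gamma(1.4+31, 4.2+13) = Gamma(32.4, 17.2).
Posterior mean = α/β = 32.4/17.2 = 1.8837.

1.8837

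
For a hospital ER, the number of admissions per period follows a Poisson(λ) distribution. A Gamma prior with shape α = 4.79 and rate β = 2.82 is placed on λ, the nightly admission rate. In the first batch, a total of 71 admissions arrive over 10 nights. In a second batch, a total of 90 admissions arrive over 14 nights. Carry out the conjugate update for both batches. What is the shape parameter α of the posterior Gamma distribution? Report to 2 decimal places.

165.79

With a Gamma(shape α, rate β) prior, the Poisson likelihood is conjugate: the posterior is Gamma(α + ΣXᵢ, β + n).
After batch 1: Gamma(α+S, β+n) = Gamma(4.79+71, 2.82+10) = Gamma(75.79, 12.82).
After batch 2: Gamma(α+S, β+n) = Gamma(75.79+90, 12.82+14) = Gamma(165.79, 26.82).
Posterior α = 165.79.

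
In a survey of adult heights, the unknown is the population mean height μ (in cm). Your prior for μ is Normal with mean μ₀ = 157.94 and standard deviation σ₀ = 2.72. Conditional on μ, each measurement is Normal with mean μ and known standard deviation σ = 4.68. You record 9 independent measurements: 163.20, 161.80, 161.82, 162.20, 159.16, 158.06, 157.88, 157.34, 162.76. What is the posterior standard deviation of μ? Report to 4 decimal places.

For Normal data with known variance σ², a Normal(μ₀, σ₀²) prior on μ is conjugate. Posterior precision = 1/σ₀² + n/σ²; posterior mean is the precision-weighted average of μ₀ and x̄.
σ₀² = 2.72² = 7.3984, σ² = 4.68² = 21.9024; σ² + n·σ₀² = 21.9024 + 9·7.3984 = 88.488.
Posterior precision = 1/σ₀² + n/σ² = 1/7.3984 + 9/21.9024 = (σ² + n·σ₀²)/(σ₀²σ²) = 88.488/(7.3984·21.9024); posterior variance σₙ² = σ₀²σ²/(σ² + n·σ₀²) = 7.3984·21.9024/88.488 = 1.831239.
Posterior SD = √σₙ² = √(7.3984·21.9024/88.488) = 1.3532.

1.3532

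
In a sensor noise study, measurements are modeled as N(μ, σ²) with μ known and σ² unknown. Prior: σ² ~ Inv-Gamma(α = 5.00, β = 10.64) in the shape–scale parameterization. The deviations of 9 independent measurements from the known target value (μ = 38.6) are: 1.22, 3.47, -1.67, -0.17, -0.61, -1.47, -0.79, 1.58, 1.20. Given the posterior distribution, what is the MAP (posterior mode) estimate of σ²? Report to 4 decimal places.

With known mean μ and an Inverse-Gamma(α, β) prior on σ², the Normal likelihood is conjugate: posterior is Inv-Gamma(α + n/2, β + Σ(xᵢ−μ)²/2).
Σ(xᵢ−μ)² = (1.22)² + (3.47)² + (-1.67)² + (-0.17)² + (-0.61)² + (-1.47)² + (-0.79)² + (1.58)² + (1.20)² = 23.4406.
Posterior: Inv-Gamma(5.00 + 9/2, 10.64 + 23.4406/2) = Inv-Gamma(9.50, 22.36030).
Mode = β/(α+1) = 22.36030/10.50 = 2.1296.

2.1296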